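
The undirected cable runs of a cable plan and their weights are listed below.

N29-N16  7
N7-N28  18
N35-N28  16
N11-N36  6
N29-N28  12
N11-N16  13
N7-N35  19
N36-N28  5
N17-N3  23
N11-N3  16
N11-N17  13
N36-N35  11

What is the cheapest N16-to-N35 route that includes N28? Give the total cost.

35

Shortest N16→N28: N16–N29–N28 = 19
Shortest N28→N35: N28–N35 = 16
Total via N28: 19 + 16 = 35.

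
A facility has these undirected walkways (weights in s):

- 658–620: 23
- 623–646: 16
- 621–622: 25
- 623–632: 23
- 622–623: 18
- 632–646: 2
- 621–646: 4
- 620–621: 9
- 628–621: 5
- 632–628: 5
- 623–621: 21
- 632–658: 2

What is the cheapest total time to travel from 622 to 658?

33 s

Settle nodes by increasing distance from 622:
622: 0
623: 18  (via 622)
621: 25  (via 622)
646: 29  (via 621)
628: 30  (via 621)
632: 31  (via 646)
658: 33  (via 632)
Shortest route: 622 → 621 → 646 → 632 → 658 = 33 s.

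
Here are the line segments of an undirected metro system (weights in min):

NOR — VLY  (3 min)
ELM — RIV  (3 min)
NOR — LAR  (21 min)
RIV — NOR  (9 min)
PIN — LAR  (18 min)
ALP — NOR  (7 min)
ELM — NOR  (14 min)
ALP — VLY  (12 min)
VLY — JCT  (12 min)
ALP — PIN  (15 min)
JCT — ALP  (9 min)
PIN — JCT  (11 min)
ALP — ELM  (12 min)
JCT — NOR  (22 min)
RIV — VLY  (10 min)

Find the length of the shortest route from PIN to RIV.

30 min

Settle nodes by increasing distance from PIN:
PIN: 0
JCT: 11  (via PIN)
ALP: 15  (via PIN)
LAR: 18  (via PIN)
NOR: 22  (via ALP)
VLY: 23  (via JCT)
ELM: 27  (via ALP)
RIV: 30  (via ELM)
Shortest route: PIN → ALP → ELM → RIV = 30 min.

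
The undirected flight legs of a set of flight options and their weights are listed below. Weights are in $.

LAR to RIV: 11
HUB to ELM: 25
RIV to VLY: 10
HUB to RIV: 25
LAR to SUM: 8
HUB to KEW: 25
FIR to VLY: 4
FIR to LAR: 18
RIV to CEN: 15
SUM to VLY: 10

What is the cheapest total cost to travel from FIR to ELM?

Enumerating some paths:
FIR - VLY - SUM - LAR - RIV - HUB - ELM: 4+10+8+11+25+25 = 83
FIR - VLY - RIV - HUB - ELM: 4+10+25+25 = 64
FIR - LAR - RIV - HUB - ELM: 18+11+25+25 = 79
The minimum is $64 via FIR - VLY - RIV - HUB - ELM.

$64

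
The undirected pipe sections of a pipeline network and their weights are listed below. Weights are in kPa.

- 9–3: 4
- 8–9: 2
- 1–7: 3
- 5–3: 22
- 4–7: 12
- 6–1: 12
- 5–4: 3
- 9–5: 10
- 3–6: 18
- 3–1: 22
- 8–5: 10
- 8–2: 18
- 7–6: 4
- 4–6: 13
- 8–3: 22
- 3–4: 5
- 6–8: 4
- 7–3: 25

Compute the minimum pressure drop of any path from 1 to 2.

Enumerating some paths:
1 → 7 → 6 → 8 → 2: 3+4+4+18 = 29
1 → 3 → 9 → 8 → 2: 22+4+2+18 = 46
1 → 7 → 4 → 3 → 9 → 8 → 2: 3+12+5+4+2+18 = 44
1 → 6 → 8 → 2: 12+4+18 = 34
The minimum is 29 kPa via 1 → 7 → 6 → 8 → 2.

29 kPa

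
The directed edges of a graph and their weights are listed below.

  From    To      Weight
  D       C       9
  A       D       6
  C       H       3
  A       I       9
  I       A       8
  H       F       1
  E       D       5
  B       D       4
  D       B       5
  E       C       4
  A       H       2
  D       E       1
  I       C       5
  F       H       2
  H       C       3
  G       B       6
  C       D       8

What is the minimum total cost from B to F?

Compare a few routes:
B → D → E → C → H → F: 4+1+4+3+1 = 13
B → D → C → H → F: 4+9+3+1 = 17
The minimum is 13 via B → D → E → C → H → F.

13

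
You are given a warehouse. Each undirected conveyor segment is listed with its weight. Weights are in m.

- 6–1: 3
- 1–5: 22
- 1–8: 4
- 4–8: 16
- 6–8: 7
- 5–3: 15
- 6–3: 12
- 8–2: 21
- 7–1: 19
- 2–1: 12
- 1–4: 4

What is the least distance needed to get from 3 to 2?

27 m

Settle nodes by increasing distance from 3:
3: 0
6: 12  (via 3)
1: 15  (via 6)
5: 15  (via 3)
4: 19  (via 1)
8: 19  (via 6)
2: 27  (via 1)
Shortest route: 3–6–1–2 = 27 m.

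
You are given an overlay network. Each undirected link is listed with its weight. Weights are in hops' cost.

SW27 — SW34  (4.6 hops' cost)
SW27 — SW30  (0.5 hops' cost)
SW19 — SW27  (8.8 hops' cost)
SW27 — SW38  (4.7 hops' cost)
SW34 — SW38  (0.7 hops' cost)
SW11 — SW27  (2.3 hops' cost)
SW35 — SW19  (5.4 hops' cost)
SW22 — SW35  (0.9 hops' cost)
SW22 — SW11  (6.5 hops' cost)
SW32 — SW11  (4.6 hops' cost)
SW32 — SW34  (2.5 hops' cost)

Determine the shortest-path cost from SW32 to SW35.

Shortest distances from SW32:
SW32: 0
SW34: 2.5  (via SW32)
SW38: 3.2  (via SW34)
SW11: 4.6  (via SW32)
SW27: 6.9  (via SW11)
SW30: 7.4  (via SW27)
SW22: 11.1  (via SW11)
SW35: 12  (via SW22)
Shortest route: SW32 → SW11 → SW22 → SW35 = 12 hops' cost.

12 hops' cost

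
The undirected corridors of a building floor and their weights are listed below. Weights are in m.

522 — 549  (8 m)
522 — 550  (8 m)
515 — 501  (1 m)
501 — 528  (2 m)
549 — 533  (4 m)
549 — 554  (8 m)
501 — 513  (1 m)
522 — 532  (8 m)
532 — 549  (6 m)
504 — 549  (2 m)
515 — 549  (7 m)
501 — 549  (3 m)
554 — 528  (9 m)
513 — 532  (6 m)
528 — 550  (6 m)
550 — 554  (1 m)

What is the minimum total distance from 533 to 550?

Shortest distances from 533:
533: 0
549: 4  (via 533)
504: 6  (via 549)
501: 7  (via 549)
515: 8  (via 501)
513: 8  (via 501)
528: 9  (via 501)
532: 10  (via 549)
554: 12  (via 549)
522: 12  (via 549)
550: 13  (via 554)
Shortest route: 533 → 549 → 554 → 550 = 13 m.

13 m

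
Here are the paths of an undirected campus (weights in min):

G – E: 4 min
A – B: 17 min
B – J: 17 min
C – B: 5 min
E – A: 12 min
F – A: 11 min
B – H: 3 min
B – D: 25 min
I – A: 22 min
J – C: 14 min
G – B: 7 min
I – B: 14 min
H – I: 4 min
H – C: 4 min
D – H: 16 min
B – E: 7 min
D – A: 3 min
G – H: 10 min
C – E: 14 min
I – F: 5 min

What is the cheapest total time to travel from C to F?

13 min

Settle nodes by increasing distance from C:
C: 0
H: 4  (via C)
B: 5  (via C)
I: 8  (via H)
E: 12  (via B)
G: 12  (via B)
F: 13  (via I)
Shortest route: C → H → I → F = 13 min.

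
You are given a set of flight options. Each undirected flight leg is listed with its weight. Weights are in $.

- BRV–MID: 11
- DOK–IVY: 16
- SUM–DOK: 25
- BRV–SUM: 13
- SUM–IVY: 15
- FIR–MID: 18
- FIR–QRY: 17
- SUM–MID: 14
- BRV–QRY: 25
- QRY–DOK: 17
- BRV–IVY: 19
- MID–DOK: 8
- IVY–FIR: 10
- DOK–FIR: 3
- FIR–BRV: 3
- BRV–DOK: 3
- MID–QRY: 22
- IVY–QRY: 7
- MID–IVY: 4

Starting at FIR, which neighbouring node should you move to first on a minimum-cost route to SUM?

Candidate routes:
FIR - BRV - SUM: 3+13 = 16
FIR - DOK - BRV - SUM: 3+3+13 = 19
The minimum is $16 via FIR - BRV - SUM.
So from FIR the first move is to BRV.

BRV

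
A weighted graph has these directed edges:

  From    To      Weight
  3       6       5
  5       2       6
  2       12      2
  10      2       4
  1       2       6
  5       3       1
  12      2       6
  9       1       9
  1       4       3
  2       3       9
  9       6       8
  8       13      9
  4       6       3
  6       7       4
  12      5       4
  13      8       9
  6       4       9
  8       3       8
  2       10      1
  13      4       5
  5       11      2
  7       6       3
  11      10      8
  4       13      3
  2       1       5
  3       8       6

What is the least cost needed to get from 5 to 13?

16

Settle nodes by increasing distance from 5:
5: 0
3: 1  (via 5)
11: 2  (via 5)
2: 6  (via 5)
6: 6  (via 3)
8: 7  (via 3)
10: 7  (via 2)
12: 8  (via 2)
7: 10  (via 6)
1: 11  (via 2)
4: 14  (via 1)
13: 16  (via 8)
Shortest route: 5 → 3 → 8 → 13 = 16.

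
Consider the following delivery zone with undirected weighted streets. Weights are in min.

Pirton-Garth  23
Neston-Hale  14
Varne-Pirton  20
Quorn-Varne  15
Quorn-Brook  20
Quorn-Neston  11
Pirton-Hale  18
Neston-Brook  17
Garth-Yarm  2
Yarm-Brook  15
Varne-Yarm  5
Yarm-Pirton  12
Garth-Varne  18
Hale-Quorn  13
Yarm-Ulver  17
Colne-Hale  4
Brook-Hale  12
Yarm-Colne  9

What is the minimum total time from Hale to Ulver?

Candidate routes:
Hale → Colne → Yarm → Ulver: 4+9+17 = 30
Hale → Quorn → Varne → Yarm → Ulver: 13+15+5+17 = 50
Hale → Brook → Yarm → Ulver: 12+15+17 = 44
Hale → Pirton → Yarm → Ulver: 18+12+17 = 47
The minimum is 30 min via Hale → Colne → Yarm → Ulver.

30 min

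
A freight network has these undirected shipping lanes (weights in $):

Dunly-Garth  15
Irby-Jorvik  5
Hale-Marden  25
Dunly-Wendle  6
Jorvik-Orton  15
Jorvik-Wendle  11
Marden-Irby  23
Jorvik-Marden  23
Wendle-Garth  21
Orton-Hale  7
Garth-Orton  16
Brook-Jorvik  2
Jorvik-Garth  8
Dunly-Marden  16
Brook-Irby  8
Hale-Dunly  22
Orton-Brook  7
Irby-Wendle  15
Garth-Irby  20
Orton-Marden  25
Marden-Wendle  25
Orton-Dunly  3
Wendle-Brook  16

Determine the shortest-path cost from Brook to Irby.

Candidate routes:
Brook - Irby: 8 = 8
Brook - Jorvik - Irby: 2+5 = 7
The minimum is $7 via Brook - Jorvik - Irby.

$7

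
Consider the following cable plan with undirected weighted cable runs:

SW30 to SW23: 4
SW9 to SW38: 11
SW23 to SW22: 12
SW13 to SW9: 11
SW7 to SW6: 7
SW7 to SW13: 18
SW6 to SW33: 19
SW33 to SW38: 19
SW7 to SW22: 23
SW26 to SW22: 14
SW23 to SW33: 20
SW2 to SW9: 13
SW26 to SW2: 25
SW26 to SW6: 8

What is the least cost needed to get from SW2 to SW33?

43

Enumerating some paths:
SW2 - SW26 - SW6 - SW33: 25+8+19 = 52
SW2 - SW9 - SW13 - SW7 - SW6 - SW33: 13+11+18+7+19 = 68
SW2 - SW9 - SW38 - SW33: 13+11+19 = 43
The minimum is 43 via SW2 - SW9 - SW38 - SW33.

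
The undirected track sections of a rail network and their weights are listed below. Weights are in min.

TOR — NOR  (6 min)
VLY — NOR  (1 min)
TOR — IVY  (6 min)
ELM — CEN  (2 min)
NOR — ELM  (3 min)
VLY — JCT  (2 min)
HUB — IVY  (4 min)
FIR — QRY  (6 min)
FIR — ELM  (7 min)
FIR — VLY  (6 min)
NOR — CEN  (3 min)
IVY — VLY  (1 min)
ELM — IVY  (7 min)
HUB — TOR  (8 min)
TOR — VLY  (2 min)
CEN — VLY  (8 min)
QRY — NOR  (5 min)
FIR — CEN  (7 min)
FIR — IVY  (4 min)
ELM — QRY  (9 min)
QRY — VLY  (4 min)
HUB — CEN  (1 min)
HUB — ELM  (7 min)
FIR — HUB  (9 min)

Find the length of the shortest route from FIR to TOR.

Enumerating some paths:
FIR–IVY–TOR: 4+6 = 10
FIR–IVY–VLY–TOR: 4+1+2 = 7
FIR–VLY–TOR: 6+2 = 8
The minimum is 7 min via FIR–IVY–VLY–TOR.

7 min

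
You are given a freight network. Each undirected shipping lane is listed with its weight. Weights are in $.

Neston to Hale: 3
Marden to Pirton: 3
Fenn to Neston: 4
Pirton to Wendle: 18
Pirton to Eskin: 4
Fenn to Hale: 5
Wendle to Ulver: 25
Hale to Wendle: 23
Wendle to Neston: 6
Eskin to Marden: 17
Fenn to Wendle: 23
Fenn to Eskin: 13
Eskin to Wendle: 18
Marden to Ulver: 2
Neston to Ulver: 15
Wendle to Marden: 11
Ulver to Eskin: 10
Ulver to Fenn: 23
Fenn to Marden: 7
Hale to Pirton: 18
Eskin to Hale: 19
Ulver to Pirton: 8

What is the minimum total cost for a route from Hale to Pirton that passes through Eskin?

$22

Best Hale to Eskin: Hale → Fenn → Eskin costing 18
Best Eskin to Pirton: Eskin → Pirton costing 4
Total via Eskin: 18 + 4 = $22.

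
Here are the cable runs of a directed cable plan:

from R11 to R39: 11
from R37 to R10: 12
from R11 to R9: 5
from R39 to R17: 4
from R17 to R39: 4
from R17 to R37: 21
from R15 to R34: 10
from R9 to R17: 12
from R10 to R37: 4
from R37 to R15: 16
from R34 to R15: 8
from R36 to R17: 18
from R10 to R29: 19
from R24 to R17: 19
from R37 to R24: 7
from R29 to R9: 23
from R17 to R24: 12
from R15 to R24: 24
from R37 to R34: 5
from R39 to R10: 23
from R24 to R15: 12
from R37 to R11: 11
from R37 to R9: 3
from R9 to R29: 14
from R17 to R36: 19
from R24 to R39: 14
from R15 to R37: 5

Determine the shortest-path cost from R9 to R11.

44

Enumerating some paths:
R9–R17–R24–R15–R37–R11: 12+12+12+5+11 = 52
R9–R17–R37–R11: 12+21+11 = 44
R9–R17–R39–R10–R37–R11: 12+4+23+4+11 = 54
Cheapest is R9–R17–R37–R11 at 44.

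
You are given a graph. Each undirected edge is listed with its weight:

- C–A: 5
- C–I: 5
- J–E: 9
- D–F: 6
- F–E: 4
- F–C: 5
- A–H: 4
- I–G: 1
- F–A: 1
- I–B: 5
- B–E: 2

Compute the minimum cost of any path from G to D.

17

Shortest distances from G:
G: 0
I: 1  (via G)
B: 6  (via I)
C: 6  (via I)
E: 8  (via B)
A: 11  (via C)
F: 11  (via C)
H: 15  (via A)
D: 17  (via F)
Shortest route: G–I–C–F–D = 17.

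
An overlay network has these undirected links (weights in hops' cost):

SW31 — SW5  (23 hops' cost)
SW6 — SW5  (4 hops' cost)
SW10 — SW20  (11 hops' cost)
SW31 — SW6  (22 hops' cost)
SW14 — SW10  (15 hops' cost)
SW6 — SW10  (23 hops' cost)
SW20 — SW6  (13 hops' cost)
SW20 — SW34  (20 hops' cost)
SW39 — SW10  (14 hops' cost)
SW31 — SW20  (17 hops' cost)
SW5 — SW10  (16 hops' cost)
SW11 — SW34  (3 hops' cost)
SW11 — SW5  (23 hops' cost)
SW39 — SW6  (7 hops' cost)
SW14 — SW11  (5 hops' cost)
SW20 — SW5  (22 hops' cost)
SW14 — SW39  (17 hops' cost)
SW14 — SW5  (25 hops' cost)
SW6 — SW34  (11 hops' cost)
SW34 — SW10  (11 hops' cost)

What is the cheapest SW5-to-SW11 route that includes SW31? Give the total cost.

59 hops' cost

Shortest SW5→SW31: SW5 → SW31 = 23
Best SW31 to SW11: SW31 → SW6 → SW34 → SW11 costing 36
Total via SW31: 23 + 36 = 59 hops' cost.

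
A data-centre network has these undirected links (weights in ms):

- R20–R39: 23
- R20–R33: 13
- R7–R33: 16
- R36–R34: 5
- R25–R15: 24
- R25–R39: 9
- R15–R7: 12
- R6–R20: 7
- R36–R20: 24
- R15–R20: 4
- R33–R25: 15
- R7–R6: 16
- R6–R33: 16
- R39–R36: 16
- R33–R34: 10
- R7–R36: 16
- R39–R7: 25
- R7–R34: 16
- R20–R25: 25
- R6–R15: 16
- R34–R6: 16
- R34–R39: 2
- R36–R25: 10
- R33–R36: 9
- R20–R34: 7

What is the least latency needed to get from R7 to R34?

Candidate routes:
R7–R34: 16 = 16
R7–R36–R34: 16+5 = 21
Cheapest is R7–R34 at 16 ms.

16 ms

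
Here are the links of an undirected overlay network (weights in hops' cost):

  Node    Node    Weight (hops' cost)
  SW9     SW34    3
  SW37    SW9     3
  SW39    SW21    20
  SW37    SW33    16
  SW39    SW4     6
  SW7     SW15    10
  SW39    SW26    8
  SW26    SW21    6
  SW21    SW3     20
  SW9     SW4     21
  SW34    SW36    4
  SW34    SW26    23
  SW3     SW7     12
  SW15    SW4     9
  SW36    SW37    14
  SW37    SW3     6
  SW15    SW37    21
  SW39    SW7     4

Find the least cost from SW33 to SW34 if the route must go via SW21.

71 hops' cost

Shortest SW33→SW21: SW33 → SW37 → SW3 → SW21 = 42
Shortest SW21→SW34: SW21 → SW26 → SW34 = 29
Total via SW21: 42 + 29 = 71 hops' cost.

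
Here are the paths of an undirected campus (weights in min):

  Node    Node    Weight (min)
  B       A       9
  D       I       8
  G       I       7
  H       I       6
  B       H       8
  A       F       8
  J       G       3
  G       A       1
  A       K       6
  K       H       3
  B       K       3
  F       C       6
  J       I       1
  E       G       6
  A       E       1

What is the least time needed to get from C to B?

23 min

Enumerating some paths:
C–F–A–B: 6+8+9 = 23
C–F–A–K–H–B: 6+8+6+3+8 = 31
Cheapest is C–F–A–B at 23 min.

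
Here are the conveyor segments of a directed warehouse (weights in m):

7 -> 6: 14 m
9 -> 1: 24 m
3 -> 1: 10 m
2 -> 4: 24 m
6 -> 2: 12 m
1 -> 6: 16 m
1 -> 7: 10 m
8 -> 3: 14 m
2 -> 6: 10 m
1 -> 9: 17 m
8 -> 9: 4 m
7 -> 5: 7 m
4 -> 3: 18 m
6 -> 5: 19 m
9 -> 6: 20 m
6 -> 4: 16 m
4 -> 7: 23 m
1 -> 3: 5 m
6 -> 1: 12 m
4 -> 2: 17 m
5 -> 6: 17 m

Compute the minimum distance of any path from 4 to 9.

Compare a few routes:
4–3–1–9: 18+10+17 = 45
4–2–6–1–9: 17+10+12+17 = 56
Cheapest is 4–3–1–9 at 45 m.

45 m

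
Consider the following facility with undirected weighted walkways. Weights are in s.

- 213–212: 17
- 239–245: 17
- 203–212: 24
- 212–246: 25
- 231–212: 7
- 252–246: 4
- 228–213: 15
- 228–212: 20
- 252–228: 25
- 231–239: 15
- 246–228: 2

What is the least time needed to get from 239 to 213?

Shortest distances from 239:
239: 0
231: 15  (via 239)
245: 17  (via 239)
212: 22  (via 231)
213: 39  (via 212)
Shortest route: 239 → 231 → 212 → 213 = 39 s.

39 s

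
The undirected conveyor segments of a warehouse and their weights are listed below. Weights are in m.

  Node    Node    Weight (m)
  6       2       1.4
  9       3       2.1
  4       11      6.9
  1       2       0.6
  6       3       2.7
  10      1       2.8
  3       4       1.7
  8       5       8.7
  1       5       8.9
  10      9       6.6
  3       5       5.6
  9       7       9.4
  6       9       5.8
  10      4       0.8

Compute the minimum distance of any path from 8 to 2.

18.2 m

Shortest distances from 8:
8: 0
5: 8.7  (via 8)
3: 14.3  (via 5)
4: 16  (via 3)
9: 16.4  (via 3)
10: 16.8  (via 4)
6: 17  (via 3)
1: 17.6  (via 5)
2: 18.2  (via 1)
Shortest route: 8 → 5 → 1 → 2 = 18.2 m.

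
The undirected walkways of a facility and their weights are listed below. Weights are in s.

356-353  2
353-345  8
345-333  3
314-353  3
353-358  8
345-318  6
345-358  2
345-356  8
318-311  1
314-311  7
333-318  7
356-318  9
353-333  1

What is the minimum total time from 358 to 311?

9 s

Candidate routes:
358 - 345 - 333 - 318 - 311: 2+3+7+1 = 13
358 - 345 - 318 - 311: 2+6+1 = 9
358 - 345 - 333 - 353 - 314 - 311: 2+3+1+3+7 = 16
358 - 353 - 333 - 318 - 311: 8+1+7+1 = 17
The minimum is 9 s via 358 - 345 - 318 - 311.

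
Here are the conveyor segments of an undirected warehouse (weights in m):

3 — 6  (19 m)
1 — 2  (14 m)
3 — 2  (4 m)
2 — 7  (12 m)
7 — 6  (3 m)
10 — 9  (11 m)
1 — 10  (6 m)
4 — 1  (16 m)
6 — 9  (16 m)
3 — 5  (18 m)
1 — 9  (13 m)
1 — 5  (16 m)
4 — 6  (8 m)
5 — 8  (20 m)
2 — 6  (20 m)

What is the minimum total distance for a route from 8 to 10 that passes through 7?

Shortest 8→7: 8–5–3–2–7 = 54
Best 7 to 10: 7–6–9–10 costing 30
Total via 7: 54 + 30 = 84 m.

84 m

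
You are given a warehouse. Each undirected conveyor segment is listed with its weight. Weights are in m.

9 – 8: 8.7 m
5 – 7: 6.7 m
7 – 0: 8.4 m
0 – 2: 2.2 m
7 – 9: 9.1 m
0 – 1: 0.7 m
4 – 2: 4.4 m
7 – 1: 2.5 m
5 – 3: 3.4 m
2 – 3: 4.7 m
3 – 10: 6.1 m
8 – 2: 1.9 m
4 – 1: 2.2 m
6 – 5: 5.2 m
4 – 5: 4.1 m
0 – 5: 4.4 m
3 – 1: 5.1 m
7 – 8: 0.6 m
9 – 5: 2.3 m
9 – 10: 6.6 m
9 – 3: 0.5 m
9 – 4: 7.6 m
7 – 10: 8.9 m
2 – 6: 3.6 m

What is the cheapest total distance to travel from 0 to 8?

Candidate routes:
0 → 2 → 8: 2.2+1.9 = 4.1
0 → 1 → 7 → 8: 0.7+2.5+0.6 = 3.8
Cheapest is 0 → 1 → 7 → 8 at 3.8 m.

3.8 m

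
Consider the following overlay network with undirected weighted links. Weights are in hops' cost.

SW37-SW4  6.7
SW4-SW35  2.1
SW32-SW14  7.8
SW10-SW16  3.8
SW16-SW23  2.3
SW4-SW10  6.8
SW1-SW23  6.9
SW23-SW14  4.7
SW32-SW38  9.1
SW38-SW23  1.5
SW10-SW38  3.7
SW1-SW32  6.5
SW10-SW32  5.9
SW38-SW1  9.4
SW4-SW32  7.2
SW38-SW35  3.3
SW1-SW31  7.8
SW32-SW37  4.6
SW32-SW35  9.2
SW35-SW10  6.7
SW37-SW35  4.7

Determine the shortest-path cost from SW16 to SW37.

11.8 hops' cost

Shortest distances from SW16:
SW16: 0
SW23: 2.3  (via SW16)
SW38: 3.8  (via SW23)
SW10: 3.8  (via SW16)
SW14: 7  (via SW23)
SW35: 7.1  (via SW38)
SW4: 9.2  (via SW35)
SW1: 9.2  (via SW23)
SW32: 9.7  (via SW10)
SW37: 11.8  (via SW35)
Shortest route: SW16 → SW23 → SW38 → SW35 → SW37 = 11.8 hops' cost.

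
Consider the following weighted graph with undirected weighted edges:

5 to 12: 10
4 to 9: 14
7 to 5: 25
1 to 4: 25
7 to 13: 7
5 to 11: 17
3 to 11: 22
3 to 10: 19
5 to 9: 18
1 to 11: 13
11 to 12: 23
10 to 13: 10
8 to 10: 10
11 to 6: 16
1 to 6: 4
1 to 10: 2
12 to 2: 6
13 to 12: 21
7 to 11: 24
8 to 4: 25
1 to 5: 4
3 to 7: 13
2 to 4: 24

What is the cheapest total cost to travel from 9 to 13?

34

Enumerating some paths:
9 - 5 - 1 - 10 - 13: 18+4+2+10 = 34
9 - 5 - 12 - 13: 18+10+21 = 49
Cheapest is 9 - 5 - 1 - 10 - 13 at 34.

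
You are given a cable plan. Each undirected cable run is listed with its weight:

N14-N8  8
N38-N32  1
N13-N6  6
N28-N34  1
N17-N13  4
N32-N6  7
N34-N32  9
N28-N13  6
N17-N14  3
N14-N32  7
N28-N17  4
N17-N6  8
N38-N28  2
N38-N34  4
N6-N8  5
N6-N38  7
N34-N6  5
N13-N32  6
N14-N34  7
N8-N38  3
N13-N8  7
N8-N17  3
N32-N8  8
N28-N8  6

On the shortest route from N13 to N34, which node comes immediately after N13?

Compare a few routes:
N13–N32–N38–N28–N34: 6+1+2+1 = 10
N13–N17–N28–N34: 4+4+1 = 9
N13–N28–N34: 6+1 = 7
The minimum is 7 via N13–N28–N34.
So from N13 the first move is to N28.

N28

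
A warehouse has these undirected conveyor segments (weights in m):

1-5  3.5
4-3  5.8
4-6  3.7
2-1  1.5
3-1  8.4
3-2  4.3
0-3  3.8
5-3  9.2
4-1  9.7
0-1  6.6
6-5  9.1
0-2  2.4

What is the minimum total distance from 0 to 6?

Candidate routes:
0 - 2 - 3 - 4 - 6: 2.4+4.3+5.8+3.7 = 16.2
0 - 3 - 4 - 6: 3.8+5.8+3.7 = 13.3
Cheapest is 0 - 3 - 4 - 6 at 13.3 m.

13.3 m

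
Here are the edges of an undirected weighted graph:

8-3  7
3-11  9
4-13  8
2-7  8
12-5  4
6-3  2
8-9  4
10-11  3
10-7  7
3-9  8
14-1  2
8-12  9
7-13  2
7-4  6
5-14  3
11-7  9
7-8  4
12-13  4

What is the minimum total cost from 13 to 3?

Compare a few routes:
13 - 7 - 8 - 3: 2+4+7 = 13
13 - 12 - 8 - 3: 4+9+7 = 20
13 - 7 - 8 - 9 - 3: 2+4+4+8 = 18
The minimum is 13 via 13 - 7 - 8 - 3.

13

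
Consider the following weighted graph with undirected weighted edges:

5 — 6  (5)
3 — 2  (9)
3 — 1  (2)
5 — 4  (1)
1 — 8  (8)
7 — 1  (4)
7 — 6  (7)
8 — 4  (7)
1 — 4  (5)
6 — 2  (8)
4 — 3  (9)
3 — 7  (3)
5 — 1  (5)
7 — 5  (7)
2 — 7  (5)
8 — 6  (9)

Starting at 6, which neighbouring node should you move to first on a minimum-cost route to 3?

7

Enumerating some paths:
6 → 7 → 1 → 3: 7+4+2 = 13
6 → 7 → 3: 7+3 = 10
6 → 5 → 4 → 1 → 3: 5+1+5+2 = 13
6 → 5 → 1 → 3: 5+5+2 = 12
The minimum is 10 via 6 → 7 → 3.
So from 6 the first move is to 7.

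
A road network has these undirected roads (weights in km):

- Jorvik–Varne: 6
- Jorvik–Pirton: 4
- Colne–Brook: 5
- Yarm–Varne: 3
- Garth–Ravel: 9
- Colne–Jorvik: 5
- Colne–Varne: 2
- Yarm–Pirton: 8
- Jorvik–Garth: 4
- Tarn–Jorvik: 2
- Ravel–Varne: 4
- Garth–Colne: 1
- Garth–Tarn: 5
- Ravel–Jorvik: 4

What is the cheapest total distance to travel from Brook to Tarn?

11 km

Shortest distances from Brook:
Brook: 0
Colne: 5  (via Brook)
Garth: 6  (via Colne)
Varne: 7  (via Colne)
Jorvik: 10  (via Colne)
Yarm: 10  (via Varne)
Tarn: 11  (via Garth)
Shortest route: Brook–Colne–Garth–Tarn = 11 km.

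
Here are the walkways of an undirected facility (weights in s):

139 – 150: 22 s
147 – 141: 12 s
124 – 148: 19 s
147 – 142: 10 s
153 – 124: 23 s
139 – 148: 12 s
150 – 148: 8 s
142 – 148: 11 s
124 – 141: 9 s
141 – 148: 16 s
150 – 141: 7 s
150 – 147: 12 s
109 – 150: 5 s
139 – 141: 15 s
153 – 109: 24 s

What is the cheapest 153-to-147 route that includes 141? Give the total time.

44 s

Shortest 153→141: 153–124–141 = 32
Best 141 to 147: 141–147 costing 12
Total via 141: 32 + 12 = 44 s.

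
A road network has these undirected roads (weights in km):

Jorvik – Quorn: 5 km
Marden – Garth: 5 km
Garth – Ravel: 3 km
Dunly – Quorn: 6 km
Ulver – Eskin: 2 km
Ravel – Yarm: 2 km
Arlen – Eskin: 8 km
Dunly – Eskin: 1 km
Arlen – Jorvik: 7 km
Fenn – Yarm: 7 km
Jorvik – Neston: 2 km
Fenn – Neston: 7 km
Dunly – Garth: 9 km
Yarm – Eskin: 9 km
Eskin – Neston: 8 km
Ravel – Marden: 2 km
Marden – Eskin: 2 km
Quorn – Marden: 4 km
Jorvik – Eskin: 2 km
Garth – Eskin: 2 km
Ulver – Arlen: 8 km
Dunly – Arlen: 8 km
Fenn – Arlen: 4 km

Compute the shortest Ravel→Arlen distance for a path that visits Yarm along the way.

Best Ravel to Yarm: Ravel–Yarm costing 2
Shortest Yarm→Arlen: Yarm–Fenn–Arlen = 11
Total via Yarm: 2 + 11 = 13 km.

13 km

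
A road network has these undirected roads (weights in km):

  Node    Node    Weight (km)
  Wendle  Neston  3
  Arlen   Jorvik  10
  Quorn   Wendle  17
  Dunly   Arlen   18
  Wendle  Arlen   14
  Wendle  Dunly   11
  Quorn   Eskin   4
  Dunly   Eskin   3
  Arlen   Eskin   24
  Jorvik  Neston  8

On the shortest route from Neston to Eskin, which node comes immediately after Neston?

Wendle

Enumerating some paths:
Neston → Wendle → Quorn → Eskin: 3+17+4 = 24
Neston → Wendle → Arlen → Dunly → Eskin: 3+14+18+3 = 38
Neston → Wendle → Dunly → Eskin: 3+11+3 = 17
Cheapest is Neston → Wendle → Dunly → Eskin at 17 km.
So from Neston the first move is to Wendle.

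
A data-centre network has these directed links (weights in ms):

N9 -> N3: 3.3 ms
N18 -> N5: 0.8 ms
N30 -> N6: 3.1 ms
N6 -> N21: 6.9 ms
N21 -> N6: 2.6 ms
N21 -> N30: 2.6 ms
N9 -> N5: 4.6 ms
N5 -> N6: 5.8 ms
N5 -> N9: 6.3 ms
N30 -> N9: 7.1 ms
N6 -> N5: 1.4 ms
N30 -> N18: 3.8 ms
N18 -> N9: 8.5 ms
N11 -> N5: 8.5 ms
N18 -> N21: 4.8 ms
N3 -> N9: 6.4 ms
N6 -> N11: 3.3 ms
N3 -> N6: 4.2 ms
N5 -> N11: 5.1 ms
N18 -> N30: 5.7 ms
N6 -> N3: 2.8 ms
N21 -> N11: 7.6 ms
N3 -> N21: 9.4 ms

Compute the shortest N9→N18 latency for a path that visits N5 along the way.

23.7 ms

Shortest N9→N5: N9 → N5 = 4.6
Best N5 to N18: N5 → N6 → N21 → N30 → N18 costing 19.1
Total via N5: 4.6 + 19.1 = 23.7 ms.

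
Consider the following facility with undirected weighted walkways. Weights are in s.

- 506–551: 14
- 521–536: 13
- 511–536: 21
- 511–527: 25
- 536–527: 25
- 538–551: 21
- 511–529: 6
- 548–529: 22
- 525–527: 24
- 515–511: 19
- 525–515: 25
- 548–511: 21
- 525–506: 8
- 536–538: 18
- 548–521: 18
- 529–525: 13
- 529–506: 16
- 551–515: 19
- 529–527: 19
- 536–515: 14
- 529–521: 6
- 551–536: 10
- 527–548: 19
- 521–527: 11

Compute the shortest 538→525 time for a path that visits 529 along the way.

50 s

Best 538 to 529: 538–536–521–529 costing 37
Shortest 529→525: 529–525 = 13
Total via 529: 37 + 13 = 50 s.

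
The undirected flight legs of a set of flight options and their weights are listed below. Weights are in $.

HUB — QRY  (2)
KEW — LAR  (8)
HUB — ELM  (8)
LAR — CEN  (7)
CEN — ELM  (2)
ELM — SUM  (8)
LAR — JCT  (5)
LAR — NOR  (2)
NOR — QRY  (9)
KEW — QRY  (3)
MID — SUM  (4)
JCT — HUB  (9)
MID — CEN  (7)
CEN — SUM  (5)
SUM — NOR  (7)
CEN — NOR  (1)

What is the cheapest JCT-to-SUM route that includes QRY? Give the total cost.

$26

Shortest JCT→QRY: JCT–HUB–QRY = 11
Best QRY to SUM: QRY–NOR–CEN–SUM costing 15
Total via QRY: 11 + 15 = $26.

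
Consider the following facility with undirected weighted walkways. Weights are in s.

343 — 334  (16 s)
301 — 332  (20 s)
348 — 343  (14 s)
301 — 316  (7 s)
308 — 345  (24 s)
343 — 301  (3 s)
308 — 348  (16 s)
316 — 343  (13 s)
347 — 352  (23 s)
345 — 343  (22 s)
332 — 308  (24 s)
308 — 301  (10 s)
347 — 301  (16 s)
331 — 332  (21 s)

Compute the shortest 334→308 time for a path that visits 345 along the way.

Best 334 to 345: 334 → 343 → 345 costing 38
Best 345 to 308: 345 → 308 costing 24
Total via 345: 38 + 24 = 62 s.

62 s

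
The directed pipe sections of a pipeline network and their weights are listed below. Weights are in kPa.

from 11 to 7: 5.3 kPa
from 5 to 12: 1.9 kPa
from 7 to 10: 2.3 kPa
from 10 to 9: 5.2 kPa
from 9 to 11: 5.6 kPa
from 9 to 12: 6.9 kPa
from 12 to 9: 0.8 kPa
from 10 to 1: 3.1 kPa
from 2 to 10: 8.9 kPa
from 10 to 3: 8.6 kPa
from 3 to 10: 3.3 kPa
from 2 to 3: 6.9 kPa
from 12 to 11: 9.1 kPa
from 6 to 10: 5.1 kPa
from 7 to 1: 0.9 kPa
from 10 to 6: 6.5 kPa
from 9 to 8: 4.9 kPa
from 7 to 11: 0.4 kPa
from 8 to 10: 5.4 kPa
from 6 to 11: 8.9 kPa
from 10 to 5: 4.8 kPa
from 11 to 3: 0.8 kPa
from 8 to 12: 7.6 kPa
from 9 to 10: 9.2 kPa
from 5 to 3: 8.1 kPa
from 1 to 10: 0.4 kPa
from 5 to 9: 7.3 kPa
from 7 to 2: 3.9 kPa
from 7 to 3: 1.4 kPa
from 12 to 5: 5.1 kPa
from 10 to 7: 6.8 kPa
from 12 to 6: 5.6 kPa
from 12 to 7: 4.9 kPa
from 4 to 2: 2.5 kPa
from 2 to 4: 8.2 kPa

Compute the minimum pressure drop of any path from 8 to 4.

Compare a few routes:
8–10–5–12–7–2–4: 5.4+4.8+1.9+4.9+3.9+8.2 = 29.1
8–10–7–2–4: 5.4+6.8+3.9+8.2 = 24.3
8–12–7–2–4: 7.6+4.9+3.9+8.2 = 24.6
8–12–9–11–7–2–4: 7.6+0.8+5.6+5.3+3.9+8.2 = 31.4
The minimum is 24.3 kPa via 8–10–7–2–4.

24.3 kPa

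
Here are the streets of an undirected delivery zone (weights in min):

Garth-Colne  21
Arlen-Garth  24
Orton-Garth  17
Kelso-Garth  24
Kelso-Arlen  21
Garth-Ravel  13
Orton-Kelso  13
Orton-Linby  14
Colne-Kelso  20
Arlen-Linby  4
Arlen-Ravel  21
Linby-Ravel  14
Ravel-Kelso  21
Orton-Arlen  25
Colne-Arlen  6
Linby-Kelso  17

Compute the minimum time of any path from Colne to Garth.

21 min

Compare a few routes:
Colne–Arlen–Garth: 6+24 = 30
Colne–Arlen–Ravel–Garth: 6+21+13 = 40
Colne–Garth: 21 = 21
Colne–Arlen–Linby–Ravel–Garth: 6+4+14+13 = 37
Cheapest is Colne–Garth at 21 min.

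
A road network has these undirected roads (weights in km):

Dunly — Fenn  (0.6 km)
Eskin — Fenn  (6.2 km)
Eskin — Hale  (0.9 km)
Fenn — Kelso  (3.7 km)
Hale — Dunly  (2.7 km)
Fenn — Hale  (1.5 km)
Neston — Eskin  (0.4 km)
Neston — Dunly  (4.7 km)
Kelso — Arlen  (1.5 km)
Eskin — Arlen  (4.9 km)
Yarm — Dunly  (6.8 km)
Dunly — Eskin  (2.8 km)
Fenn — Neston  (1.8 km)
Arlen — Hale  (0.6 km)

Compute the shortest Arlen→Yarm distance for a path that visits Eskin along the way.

11.1 km

Shortest Arlen→Eskin: Arlen → Hale → Eskin = 1.5
Shortest Eskin→Yarm: Eskin → Dunly → Yarm = 9.6
Total via Eskin: 1.5 + 9.6 = 11.1 km.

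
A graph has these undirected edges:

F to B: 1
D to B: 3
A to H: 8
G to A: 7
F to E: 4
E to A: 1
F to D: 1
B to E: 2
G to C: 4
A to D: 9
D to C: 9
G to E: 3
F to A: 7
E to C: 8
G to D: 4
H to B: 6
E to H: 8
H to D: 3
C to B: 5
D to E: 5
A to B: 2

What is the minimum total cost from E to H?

Shortest distances from E:
E: 0
A: 1  (via E)
B: 2  (via E)
F: 3  (via B)
G: 3  (via E)
D: 4  (via F)
C: 7  (via B)
H: 7  (via D)
Shortest route: E–B–F–D–H = 7.

7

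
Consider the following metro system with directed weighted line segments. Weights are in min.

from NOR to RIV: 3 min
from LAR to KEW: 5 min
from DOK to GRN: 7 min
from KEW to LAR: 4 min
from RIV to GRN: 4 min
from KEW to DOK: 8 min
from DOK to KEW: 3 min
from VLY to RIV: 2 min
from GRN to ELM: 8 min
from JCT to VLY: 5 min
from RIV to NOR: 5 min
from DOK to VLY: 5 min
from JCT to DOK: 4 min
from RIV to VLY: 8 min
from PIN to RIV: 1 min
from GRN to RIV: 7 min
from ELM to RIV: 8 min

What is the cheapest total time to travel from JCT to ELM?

Settle nodes by increasing distance from JCT:
JCT: 0
DOK: 4  (via JCT)
VLY: 5  (via JCT)
KEW: 7  (via DOK)
RIV: 7  (via VLY)
GRN: 11  (via DOK)
LAR: 11  (via KEW)
NOR: 12  (via RIV)
ELM: 19  (via GRN)
Shortest route: JCT → DOK → GRN → ELM = 19 min.

19 min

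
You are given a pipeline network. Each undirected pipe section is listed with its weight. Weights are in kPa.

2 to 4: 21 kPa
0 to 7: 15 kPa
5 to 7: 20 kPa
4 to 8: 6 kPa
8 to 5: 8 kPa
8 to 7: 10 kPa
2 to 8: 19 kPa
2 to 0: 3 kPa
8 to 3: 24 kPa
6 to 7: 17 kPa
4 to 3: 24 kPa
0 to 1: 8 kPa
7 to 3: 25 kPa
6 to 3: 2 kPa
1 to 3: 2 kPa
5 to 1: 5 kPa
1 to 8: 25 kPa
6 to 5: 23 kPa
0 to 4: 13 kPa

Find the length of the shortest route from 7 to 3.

Running Dijkstra from 7:
7: 0
8: 10  (via 7)
0: 15  (via 7)
4: 16  (via 8)
6: 17  (via 7)
2: 18  (via 0)
5: 18  (via 8)
3: 19  (via 6)
Shortest route: 7–6–3 = 19 kPa.

19 kPa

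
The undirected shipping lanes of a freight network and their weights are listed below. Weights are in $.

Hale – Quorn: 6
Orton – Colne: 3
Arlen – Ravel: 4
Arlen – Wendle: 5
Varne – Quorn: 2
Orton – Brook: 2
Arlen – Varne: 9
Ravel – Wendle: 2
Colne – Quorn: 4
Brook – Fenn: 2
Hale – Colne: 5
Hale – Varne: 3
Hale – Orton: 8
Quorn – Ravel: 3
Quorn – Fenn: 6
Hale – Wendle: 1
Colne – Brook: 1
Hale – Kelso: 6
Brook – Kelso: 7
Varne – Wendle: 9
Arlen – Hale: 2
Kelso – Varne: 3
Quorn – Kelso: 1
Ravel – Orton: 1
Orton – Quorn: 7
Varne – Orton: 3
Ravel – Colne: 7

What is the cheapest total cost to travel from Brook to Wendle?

Compare a few routes:
Brook–Colne–Hale–Wendle: 1+5+1 = 7
Brook–Colne–Orton–Ravel–Wendle: 1+3+1+2 = 7
Brook–Orton–Ravel–Wendle: 2+1+2 = 5
Cheapest is Brook–Orton–Ravel–Wendle at $5.

$5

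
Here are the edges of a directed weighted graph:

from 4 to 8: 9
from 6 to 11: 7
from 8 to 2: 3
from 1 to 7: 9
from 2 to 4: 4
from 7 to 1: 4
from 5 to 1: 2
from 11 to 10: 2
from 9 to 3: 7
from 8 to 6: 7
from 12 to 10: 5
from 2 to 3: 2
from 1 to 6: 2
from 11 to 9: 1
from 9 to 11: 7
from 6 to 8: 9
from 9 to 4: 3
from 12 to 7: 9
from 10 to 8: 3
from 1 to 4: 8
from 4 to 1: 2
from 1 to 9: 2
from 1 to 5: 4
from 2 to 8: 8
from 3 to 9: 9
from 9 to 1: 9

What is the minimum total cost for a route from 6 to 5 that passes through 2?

22

Best 6 to 2: 6 → 8 → 2 costing 12
Shortest 2→5: 2 → 4 → 1 → 5 = 10
Total via 2: 12 + 10 = 22.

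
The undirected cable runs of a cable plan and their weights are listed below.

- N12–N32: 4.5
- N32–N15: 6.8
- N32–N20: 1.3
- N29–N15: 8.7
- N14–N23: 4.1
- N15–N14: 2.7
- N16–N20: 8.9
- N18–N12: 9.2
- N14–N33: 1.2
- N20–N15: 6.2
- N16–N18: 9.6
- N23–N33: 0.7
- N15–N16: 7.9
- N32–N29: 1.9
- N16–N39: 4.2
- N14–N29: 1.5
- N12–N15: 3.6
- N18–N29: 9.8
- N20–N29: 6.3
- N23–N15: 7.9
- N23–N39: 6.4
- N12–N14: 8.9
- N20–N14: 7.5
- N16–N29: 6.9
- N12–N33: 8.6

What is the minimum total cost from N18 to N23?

13.2

Enumerating some paths:
N18 - N29 - N14 - N33 - N23: 9.8+1.5+1.2+0.7 = 13.2
N18 - N29 - N14 - N23: 9.8+1.5+4.1 = 15.4
N18 - N12 - N33 - N23: 9.2+8.6+0.7 = 18.5
N18 - N12 - N15 - N14 - N33 - N23: 9.2+3.6+2.7+1.2+0.7 = 17.4
The minimum is 13.2 via N18 - N29 - N14 - N33 - N23.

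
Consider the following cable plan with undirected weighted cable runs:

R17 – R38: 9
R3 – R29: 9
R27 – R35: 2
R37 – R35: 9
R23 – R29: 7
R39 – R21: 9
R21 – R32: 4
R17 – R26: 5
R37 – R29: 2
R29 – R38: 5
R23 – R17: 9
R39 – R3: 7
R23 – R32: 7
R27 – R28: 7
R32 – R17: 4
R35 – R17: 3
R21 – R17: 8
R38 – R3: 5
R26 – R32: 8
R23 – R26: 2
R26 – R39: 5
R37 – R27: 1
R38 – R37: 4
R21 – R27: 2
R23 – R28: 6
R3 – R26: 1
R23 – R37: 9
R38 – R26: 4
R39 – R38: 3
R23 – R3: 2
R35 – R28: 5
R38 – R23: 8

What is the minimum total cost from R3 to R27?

10

Settle nodes by increasing distance from R3:
R3: 0
R26: 1  (via R3)
R23: 2  (via R3)
R38: 5  (via R3)
R17: 6  (via R26)
R39: 6  (via R26)
R28: 8  (via R23)
R37: 9  (via R38)
R35: 9  (via R17)
R29: 9  (via R3)
R32: 9  (via R26)
R27: 10  (via R37)
Shortest route: R3 → R38 → R37 → R27 = 10.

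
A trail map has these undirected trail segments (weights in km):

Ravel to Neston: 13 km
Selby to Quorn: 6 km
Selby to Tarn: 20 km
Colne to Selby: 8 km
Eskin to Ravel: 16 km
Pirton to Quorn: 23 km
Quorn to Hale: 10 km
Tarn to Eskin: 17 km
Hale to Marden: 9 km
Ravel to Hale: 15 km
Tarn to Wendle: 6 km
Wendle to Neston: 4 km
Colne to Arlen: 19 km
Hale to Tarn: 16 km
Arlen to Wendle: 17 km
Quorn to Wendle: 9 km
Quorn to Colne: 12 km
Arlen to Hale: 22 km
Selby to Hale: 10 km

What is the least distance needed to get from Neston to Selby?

19 km

Shortest distances from Neston:
Neston: 0
Wendle: 4  (via Neston)
Tarn: 10  (via Wendle)
Quorn: 13  (via Wendle)
Ravel: 13  (via Neston)
Selby: 19  (via Quorn)
Shortest route: Neston → Wendle → Quorn → Selby = 19 km.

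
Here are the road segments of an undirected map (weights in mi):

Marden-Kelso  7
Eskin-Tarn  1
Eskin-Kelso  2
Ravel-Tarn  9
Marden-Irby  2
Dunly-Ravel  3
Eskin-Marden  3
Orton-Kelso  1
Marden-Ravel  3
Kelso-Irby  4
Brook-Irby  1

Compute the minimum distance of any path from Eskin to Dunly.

9 mi

Settle nodes by increasing distance from Eskin:
Eskin: 0
Tarn: 1  (via Eskin)
Kelso: 2  (via Eskin)
Marden: 3  (via Eskin)
Orton: 3  (via Kelso)
Irby: 5  (via Marden)
Brook: 6  (via Irby)
Ravel: 6  (via Marden)
Dunly: 9  (via Ravel)
Shortest route: Eskin–Marden–Ravel–Dunly = 9 mi.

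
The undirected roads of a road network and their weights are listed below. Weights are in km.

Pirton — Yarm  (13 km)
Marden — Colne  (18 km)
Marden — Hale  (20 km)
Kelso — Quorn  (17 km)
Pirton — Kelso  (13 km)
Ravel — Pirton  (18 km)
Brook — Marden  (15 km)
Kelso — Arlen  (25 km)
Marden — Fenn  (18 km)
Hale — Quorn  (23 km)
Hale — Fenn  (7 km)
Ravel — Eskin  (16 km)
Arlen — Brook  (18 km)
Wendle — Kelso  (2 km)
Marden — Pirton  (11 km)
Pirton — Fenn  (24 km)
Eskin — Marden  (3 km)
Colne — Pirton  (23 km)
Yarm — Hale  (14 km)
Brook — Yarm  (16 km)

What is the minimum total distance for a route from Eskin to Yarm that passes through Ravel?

47 km

Best Eskin to Ravel: Eskin–Ravel costing 16
Shortest Ravel→Yarm: Ravel–Pirton–Yarm = 31
Total via Ravel: 16 + 31 = 47 km.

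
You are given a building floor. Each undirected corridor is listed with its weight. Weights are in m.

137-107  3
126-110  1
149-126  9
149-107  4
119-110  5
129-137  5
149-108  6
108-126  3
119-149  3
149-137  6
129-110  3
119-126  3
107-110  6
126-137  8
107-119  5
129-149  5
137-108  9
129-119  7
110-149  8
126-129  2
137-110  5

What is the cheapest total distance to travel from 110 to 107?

Enumerating some paths:
110 - 137 - 107: 5+3 = 8
110 - 107: 6 = 6
Cheapest is 110 - 107 at 6 m.

6 m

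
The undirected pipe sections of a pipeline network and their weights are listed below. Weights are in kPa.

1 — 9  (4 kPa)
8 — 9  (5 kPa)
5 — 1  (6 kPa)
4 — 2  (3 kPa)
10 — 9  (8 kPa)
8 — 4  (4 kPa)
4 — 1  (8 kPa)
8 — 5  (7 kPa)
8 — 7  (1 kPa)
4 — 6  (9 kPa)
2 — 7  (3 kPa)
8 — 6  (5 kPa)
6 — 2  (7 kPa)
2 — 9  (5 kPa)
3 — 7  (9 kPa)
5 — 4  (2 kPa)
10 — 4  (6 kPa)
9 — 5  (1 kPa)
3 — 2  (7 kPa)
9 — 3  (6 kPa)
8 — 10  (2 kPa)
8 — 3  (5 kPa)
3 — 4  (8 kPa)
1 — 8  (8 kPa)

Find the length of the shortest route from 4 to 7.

Shortest distances from 4:
4: 0
5: 2  (via 4)
2: 3  (via 4)
9: 3  (via 5)
8: 4  (via 4)
7: 5  (via 8)
Shortest route: 4 → 8 → 7 = 5 kPa.

5 kPa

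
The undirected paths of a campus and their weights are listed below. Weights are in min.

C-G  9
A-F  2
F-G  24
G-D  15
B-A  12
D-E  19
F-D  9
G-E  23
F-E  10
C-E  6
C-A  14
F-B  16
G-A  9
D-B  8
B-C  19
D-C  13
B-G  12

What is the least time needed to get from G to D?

15 min

Running Dijkstra from G:
G: 0
A: 9  (via G)
C: 9  (via G)
F: 11  (via A)
B: 12  (via G)
D: 15  (via G)
Shortest route: G → D = 15 min.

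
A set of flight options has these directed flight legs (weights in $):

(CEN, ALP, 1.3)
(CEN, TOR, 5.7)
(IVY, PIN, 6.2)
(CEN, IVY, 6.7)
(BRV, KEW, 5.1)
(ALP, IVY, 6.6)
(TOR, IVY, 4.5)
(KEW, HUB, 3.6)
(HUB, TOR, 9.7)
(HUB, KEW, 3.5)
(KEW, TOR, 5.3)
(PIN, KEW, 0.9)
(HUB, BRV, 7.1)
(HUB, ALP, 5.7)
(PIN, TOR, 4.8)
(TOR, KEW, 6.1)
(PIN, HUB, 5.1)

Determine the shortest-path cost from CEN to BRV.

$22.5

Compare a few routes:
CEN–IVY–PIN–HUB–BRV: 6.7+6.2+5.1+7.1 = 25.1
CEN–IVY–PIN–KEW–HUB–BRV: 6.7+6.2+0.9+3.6+7.1 = 24.5
CEN–TOR–KEW–HUB–BRV: 5.7+6.1+3.6+7.1 = 22.5
Cheapest is CEN–TOR–KEW–HUB–BRV at $22.5.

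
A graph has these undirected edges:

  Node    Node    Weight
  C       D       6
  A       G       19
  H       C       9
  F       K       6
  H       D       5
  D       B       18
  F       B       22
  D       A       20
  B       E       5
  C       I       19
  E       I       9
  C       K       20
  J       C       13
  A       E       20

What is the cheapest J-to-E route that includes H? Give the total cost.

50

Shortest J→H: J–C–H = 22
Shortest H→E: H–D–B–E = 28
Total via H: 22 + 28 = 50.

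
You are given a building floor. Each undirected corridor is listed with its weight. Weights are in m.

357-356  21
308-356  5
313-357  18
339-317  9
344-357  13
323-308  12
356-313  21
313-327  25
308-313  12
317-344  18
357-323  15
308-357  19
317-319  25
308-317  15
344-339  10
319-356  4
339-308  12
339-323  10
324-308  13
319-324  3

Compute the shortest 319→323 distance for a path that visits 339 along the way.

Shortest 319→339: 319–356–308–339 = 21
Best 339 to 323: 339–323 costing 10
Total via 339: 21 + 10 = 31 m.

31 m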